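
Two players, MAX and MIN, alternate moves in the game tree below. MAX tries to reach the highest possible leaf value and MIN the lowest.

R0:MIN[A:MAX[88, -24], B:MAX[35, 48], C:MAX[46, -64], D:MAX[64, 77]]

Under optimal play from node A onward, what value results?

88

A (MAX): max(88, -24) = 88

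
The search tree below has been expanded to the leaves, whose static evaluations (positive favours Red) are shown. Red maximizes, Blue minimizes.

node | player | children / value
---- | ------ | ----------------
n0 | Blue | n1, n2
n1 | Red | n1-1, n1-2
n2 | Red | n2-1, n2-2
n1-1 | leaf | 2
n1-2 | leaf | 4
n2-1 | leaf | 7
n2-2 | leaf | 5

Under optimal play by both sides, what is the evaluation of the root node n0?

4

n1 (Red): max(2, 4) = 4
n2 (Red): max(7, 5) = 7
n0 (Blue): min(4, 7) = 4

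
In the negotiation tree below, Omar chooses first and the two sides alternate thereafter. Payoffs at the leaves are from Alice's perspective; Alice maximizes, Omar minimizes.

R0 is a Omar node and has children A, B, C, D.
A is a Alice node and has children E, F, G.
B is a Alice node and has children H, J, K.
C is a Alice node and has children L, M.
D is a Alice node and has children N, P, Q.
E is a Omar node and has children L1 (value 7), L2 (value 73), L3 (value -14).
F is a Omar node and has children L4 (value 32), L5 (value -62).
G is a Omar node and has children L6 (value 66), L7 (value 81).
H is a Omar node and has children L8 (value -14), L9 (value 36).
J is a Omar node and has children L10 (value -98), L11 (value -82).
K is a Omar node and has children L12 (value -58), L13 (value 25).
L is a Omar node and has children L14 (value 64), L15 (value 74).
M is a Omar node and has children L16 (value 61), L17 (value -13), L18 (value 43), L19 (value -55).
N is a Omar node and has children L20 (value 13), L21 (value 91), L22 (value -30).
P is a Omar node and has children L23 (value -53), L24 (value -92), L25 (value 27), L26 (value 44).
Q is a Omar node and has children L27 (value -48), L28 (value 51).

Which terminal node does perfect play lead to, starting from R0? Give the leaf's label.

E (Omar): min(7, 73, -14) = -14
F (Omar): min(32, -62) = -62
G (Omar): min(66, 81) = 66
A (Alice): max(-14, -62, 66) = 66
H (Omar): min(-14, 36) = -14
J (Omar): min(-98, -82) = -98
K (Omar): min(-58, 25) = -58
B (Alice): max(-14, -98, -58) = -14
L (Omar): min(64, 74) = 64
M (Omar): min(61, -13, 43, -55) = -55
C (Alice): max(64, -55) = 64
N (Omar): min(13, 91, -30) = -30
P (Omar): min(-53, -92, 27, 44) = -92
Q (Omar): min(-48, 51) = -48
D (Alice): max(-30, -92, -48) = -30
R0 (Omar): min(66, -14, 64, -30) = -30
At R0, Omar picks D (lowest: -30).
At D, Alice picks N (highest: -30).
At N, Omar picks L22 (lowest: -30).
Terminal value -30.

L22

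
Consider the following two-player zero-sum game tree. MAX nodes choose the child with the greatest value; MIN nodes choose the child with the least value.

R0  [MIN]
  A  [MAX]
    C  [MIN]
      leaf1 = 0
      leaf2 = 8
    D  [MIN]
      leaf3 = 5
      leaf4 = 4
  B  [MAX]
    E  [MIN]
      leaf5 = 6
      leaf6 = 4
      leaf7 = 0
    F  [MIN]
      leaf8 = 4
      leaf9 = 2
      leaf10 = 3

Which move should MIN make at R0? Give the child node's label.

C (MIN): min(0, 8) = 0
D (MIN): min(5, 4) = 4
A (MAX): max(0, 4) = 4
E (MIN): min(6, 4, 0) = 0
F (MIN): min(4, 2, 3) = 2
B (MAX): max(0, 2) = 2
R0 (MIN): min(4, 2) = 2
MIN at R0 wants the lowest of {A=4, B=2}, so chooses B.

B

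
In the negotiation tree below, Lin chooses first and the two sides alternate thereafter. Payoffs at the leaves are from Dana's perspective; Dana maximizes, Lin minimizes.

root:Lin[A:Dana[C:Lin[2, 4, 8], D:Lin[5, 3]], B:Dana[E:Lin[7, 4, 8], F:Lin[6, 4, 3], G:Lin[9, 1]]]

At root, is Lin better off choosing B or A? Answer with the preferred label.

E (Lin): min(7, 4, 8) = 4
F (Lin): min(6, 4, 3) = 3
G (Lin): min(9, 1) = 1
B (Dana): max(4, 3, 1) = 4
C (Lin): min(2, 4, 8) = 2
D (Lin): min(5, 3) = 3
A (Dana): max(2, 3) = 3
Lin prefers the lower value; B=4, A=3. A is better since 3 < 4.

A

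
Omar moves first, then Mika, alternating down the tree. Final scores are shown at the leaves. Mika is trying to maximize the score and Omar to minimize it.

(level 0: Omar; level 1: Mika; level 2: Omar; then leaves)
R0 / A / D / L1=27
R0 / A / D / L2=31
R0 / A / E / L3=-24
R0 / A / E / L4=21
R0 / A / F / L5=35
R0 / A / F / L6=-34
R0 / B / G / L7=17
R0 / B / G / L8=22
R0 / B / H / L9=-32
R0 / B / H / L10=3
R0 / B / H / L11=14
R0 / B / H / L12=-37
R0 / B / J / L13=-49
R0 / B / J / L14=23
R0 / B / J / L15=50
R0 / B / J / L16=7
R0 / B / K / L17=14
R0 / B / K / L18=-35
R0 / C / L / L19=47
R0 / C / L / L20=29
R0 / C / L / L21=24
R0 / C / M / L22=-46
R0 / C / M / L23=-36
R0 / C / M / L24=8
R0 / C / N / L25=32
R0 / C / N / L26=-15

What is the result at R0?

D (Omar): min(27, 31) = 27
E (Omar): min(-24, 21) = -24
F (Omar): min(35, -34) = -34
A (Mika): max(27, -24, -34) = 27
G (Omar): min(17, 22) = 17
H (Omar): min(-32, 3, 14, -37) = -37
J (Omar): min(-49, 23, 50, 7) = -49
K (Omar): min(14, -35) = -35
B (Mika): max(17, -37, -49, -35) = 17
L (Omar): min(47, 29, 24) = 24
M (Omar): min(-46, -36, 8) = -46
N (Omar): min(32, -15) = -15
C (Mika): max(24, -46, -15) = 24
R0 (Omar): min(27, 17, 24) = 17

17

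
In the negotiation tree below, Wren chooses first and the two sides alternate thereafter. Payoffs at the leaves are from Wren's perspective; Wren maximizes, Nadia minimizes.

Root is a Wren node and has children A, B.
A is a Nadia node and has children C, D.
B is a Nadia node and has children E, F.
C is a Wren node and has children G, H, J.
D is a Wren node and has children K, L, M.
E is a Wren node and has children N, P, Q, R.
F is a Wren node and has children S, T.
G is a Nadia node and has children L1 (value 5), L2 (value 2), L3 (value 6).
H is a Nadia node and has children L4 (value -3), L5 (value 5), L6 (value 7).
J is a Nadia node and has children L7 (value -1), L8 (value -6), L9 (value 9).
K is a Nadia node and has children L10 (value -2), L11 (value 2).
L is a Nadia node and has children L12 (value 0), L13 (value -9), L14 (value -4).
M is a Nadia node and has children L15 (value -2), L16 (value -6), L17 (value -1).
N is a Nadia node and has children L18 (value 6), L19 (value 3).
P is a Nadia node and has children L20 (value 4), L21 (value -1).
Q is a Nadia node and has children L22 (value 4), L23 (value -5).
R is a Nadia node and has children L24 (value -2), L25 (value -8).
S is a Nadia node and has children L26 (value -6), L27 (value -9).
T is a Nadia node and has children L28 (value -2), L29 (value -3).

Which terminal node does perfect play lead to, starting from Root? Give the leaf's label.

G (Nadia): min(5, 2, 6) = 2
H (Nadia): min(-3, 5, 7) = -3
J (Nadia): min(-1, -6, 9) = -6
C (Wren): max(2, -3, -6) = 2
K (Nadia): min(-2, 2) = -2
L (Nadia): min(0, -9, -4) = -9
M (Nadia): min(-2, -6, -1) = -6
D (Wren): max(-2, -9, -6) = -2
A (Nadia): min(2, -2) = -2
N (Nadia): min(6, 3) = 3
P (Nadia): min(4, -1) = -1
Q (Nadia): min(4, -5) = -5
R (Nadia): min(-2, -8) = -8
E (Wren): max(3, -1, -5, -8) = 3
S (Nadia): min(-6, -9) = -9
T (Nadia): min(-2, -3) = -3
F (Wren): max(-9, -3) = -3
B (Nadia): min(3, -3) = -3
Root (Wren): max(-2, -3) = -2
At Root, Wren picks A (highest: -2).
At A, Nadia picks D (lowest: -2).
At D, Wren picks K (highest: -2).
At K, Nadia picks L10 (lowest: -2).
Terminal value -2.

L10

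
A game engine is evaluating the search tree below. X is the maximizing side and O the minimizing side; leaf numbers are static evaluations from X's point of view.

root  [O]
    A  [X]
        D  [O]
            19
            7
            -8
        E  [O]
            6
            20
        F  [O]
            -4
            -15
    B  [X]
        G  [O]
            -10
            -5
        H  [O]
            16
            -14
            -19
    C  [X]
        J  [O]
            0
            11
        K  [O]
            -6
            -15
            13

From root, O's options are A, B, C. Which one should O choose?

B

D (O): min(19, 7, -8) = -8
E (O): min(6, 20) = 6
F (O): min(-4, -15) = -15
A (X): max(-8, 6, -15) = 6
G (O): min(-10, -5) = -10
H (O): min(16, -14, -19) = -19
B (X): max(-10, -19) = -10
J (O): min(0, 11) = 0
K (O): min(-6, -15, 13) = -15
C (X): max(0, -15) = 0
root (O): min(6, -10, 0) = -10
O at root wants the lowest of {A=6, B=-10, C=0}, so chooses B.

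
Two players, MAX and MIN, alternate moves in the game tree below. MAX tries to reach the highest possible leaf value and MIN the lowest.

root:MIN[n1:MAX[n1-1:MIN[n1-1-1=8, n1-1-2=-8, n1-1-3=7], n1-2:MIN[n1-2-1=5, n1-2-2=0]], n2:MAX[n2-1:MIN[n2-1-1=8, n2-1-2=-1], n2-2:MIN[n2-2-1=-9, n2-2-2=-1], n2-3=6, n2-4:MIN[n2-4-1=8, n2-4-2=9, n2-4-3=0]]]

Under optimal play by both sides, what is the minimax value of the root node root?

n1-1 (MIN): min(8, -8, 7) = -8
n1-2 (MIN): min(5, 0) = 0
n1 (MAX): max(-8, 0) = 0
n2-1 (MIN): min(8, -1) = -1
n2-2 (MIN): min(-9, -1) = -9
n2-4 (MIN): min(8, 9, 0) = 0
n2 (MAX): max(-1, -9, 6, 0) = 6
root (MIN): min(0, 6) = 0

0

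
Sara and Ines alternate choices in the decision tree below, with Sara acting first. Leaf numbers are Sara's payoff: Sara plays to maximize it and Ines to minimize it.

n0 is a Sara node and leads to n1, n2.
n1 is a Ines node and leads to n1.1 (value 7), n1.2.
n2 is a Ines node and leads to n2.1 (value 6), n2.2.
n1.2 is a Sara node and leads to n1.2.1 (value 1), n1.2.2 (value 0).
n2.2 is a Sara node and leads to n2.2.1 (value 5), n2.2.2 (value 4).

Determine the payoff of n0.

n1.2 (Sara): max(1, 0) = 1
n1 (Ines): min(7, 1) = 1
n2.2 (Sara): max(5, 4) = 5
n2 (Ines): min(6, 5) = 5
n0 (Sara): max(1, 5) = 5

5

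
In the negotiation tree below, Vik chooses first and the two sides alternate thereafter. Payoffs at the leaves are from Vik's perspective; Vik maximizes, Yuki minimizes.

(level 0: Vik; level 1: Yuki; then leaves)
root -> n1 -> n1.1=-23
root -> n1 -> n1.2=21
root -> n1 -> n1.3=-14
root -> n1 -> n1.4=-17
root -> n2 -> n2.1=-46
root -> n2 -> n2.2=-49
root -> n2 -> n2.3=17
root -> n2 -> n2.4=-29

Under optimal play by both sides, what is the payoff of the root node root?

-23

n1 (Yuki): min(-23, 21, -14, -17) = -23
n2 (Yuki): min(-46, -49, 17, -29) = -49
root (Vik): max(-23, -49) = -23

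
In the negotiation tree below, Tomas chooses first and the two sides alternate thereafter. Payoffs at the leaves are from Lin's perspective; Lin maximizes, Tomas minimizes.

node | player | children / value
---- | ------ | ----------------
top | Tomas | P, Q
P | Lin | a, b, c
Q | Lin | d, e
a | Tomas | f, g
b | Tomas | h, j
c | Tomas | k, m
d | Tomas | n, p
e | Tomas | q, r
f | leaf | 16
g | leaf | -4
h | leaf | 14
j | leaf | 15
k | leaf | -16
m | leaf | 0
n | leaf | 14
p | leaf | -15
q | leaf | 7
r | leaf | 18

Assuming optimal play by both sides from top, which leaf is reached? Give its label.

a (Tomas): min(16, -4) = -4
b (Tomas): min(14, 15) = 14
c (Tomas): min(-16, 0) = -16
P (Lin): max(-4, 14, -16) = 14
d (Tomas): min(14, -15) = -15
e (Tomas): min(7, 18) = 7
Q (Lin): max(-15, 7) = 7
top (Tomas): min(14, 7) = 7
At top, Tomas picks Q (lowest: 7).
At Q, Lin picks e (highest: 7).
At e, Tomas picks q (lowest: 7).
Terminal value 7.

q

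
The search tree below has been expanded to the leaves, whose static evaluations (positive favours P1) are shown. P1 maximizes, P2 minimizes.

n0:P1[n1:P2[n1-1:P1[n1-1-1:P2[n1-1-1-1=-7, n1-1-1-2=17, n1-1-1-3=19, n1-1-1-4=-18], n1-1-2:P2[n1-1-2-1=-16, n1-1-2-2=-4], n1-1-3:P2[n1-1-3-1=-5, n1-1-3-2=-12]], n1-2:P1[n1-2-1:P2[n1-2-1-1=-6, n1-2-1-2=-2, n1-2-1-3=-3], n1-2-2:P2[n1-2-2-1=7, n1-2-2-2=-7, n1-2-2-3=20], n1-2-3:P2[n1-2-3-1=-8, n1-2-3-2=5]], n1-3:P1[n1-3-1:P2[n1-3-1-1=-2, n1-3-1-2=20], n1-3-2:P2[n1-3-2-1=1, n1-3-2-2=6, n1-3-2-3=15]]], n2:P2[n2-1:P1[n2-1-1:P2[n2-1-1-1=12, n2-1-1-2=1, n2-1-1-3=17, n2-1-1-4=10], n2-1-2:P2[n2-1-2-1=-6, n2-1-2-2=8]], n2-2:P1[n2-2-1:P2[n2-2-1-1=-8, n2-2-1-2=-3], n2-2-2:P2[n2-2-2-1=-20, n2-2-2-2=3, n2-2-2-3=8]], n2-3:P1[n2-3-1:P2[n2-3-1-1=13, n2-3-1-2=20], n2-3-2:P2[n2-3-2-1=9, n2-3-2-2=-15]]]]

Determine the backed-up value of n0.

n1-1-1 (P2): min(-7, 17, 19, -18) = -18
n1-1-2 (P2): min(-16, -4) = -16
n1-1-3 (P2): min(-5, -12) = -12
n1-1 (P1): max(-18, -16, -12) = -12
n1-2-1 (P2): min(-6, -2, -3) = -6
n1-2-2 (P2): min(7, -7, 20) = -7
n1-2-3 (P2): min(-8, 5) = -8
n1-2 (P1): max(-6, -7, -8) = -6
n1-3-1 (P2): min(-2, 20) = -2
n1-3-2 (P2): min(1, 6, 15) = 1
n1-3 (P1): max(-2, 1) = 1
n1 (P2): min(-12, -6, 1) = -12
n2-1-1 (P2): min(12, 1, 17, 10) = 1
n2-1-2 (P2): min(-6, 8) = -6
n2-1 (P1): max(1, -6) = 1
n2-2-1 (P2): min(-8, -3) = -8
n2-2-2 (P2): min(-20, 3, 8) = -20
n2-2 (P1): max(-8, -20) = -8
n2-3-1 (P2): min(13, 20) = 13
n2-3-2 (P2): min(9, -15) = -15
n2-3 (P1): max(13, -15) = 13
n2 (P2): min(1, -8, 13) = -8
n0 (P1): max(-12, -8) = -8

-8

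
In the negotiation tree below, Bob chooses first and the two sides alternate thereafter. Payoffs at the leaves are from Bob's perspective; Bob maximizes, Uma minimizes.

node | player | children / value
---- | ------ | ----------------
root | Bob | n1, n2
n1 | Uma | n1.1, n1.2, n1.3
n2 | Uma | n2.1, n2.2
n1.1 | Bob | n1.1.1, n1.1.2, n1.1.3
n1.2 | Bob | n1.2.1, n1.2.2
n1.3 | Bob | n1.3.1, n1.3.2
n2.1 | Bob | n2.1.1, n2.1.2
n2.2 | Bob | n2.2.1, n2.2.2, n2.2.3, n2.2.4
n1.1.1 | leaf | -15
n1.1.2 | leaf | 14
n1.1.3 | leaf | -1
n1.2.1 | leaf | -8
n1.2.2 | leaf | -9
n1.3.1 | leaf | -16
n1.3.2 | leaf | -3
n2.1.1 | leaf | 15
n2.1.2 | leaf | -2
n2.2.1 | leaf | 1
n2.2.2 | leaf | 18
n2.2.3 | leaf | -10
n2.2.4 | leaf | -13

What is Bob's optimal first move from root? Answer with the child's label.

n1.1 (Bob): max(-15, 14, -1) = 14
n1.2 (Bob): max(-8, -9) = -8
n1.3 (Bob): max(-16, -3) = -3
n1 (Uma): min(14, -8, -3) = -8
n2.1 (Bob): max(15, -2) = 15
n2.2 (Bob): max(1, 18, -10, -13) = 18
n2 (Uma): min(15, 18) = 15
root (Bob): max(-8, 15) = 15
Bob at root wants the highest of {n1=-8, n2=15}, so chooses n2.

n2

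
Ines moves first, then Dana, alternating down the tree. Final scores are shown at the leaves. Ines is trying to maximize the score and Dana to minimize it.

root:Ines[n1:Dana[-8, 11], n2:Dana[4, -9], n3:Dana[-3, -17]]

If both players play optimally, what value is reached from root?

n1 (Dana): min(-8, 11) = -8
n2 (Dana): min(4, -9) = -9
n3 (Dana): min(-3, -17) = -17
root (Ines): max(-8, -9, -17) = -8

-8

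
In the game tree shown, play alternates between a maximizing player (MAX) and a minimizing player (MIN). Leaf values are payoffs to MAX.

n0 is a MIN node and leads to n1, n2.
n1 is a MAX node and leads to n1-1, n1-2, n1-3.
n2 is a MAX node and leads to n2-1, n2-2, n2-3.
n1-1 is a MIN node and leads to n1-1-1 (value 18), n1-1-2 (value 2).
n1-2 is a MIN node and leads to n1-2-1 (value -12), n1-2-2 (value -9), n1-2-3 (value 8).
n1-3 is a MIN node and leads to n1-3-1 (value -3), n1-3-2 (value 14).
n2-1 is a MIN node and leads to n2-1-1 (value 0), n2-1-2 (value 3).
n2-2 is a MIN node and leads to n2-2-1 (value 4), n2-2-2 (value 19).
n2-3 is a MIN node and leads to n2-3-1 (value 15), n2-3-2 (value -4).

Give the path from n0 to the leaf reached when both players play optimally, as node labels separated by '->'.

n1-1 (MIN): min(18, 2) = 2
n1-2 (MIN): min(-12, -9, 8) = -12
n1-3 (MIN): min(-3, 14) = -3
n1 (MAX): max(2, -12, -3) = 2
n2-1 (MIN): min(0, 3) = 0
n2-2 (MIN): min(4, 19) = 4
n2-3 (MIN): min(15, -4) = -4
n2 (MAX): max(0, 4, -4) = 4
n0 (MIN): min(2, 4) = 2
At n0, MIN picks n1 (lowest: 2).
At n1, MAX picks n1-1 (highest: 2).
At n1-1, MIN picks n1-1-2 (lowest: 2).
Terminal value 2.

n0 -> n1 -> n1-1 -> n1-1-2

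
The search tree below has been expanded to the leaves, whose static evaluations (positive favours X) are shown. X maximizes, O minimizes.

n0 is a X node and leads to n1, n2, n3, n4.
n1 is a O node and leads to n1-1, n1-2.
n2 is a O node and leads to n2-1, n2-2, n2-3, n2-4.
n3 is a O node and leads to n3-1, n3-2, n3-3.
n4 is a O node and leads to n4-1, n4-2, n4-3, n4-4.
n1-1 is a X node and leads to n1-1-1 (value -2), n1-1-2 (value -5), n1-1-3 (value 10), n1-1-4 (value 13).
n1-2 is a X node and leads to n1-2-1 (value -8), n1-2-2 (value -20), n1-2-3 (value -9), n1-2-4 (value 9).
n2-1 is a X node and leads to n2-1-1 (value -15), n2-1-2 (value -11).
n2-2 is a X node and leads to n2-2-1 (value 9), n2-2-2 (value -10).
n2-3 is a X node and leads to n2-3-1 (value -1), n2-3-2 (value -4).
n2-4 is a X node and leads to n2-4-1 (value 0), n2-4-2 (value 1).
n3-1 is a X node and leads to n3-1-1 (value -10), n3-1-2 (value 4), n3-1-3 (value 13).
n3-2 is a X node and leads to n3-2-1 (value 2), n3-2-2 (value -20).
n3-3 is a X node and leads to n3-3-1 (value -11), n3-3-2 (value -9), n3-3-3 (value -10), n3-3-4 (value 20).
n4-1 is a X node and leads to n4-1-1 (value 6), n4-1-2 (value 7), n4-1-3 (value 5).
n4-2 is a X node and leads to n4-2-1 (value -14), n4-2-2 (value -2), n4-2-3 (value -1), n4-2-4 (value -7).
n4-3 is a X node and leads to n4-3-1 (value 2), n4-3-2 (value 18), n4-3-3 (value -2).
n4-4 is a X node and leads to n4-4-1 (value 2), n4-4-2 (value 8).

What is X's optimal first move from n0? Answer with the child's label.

n1-1 (X): max(-2, -5, 10, 13) = 13
n1-2 (X): max(-8, -20, -9, 9) = 9
n1 (O): min(13, 9) = 9
n2-1 (X): max(-15, -11) = -11
n2-2 (X): max(9, -10) = 9
n2-3 (X): max(-1, -4) = -1
n2-4 (X): max(0, 1) = 1
n2 (O): min(-11, 9, -1, 1) = -11
n3-1 (X): max(-10, 4, 13) = 13
n3-2 (X): max(2, -20) = 2
n3-3 (X): max(-11, -9, -10, 20) = 20
n3 (O): min(13, 2, 20) = 2
n4-1 (X): max(6, 7, 5) = 7
n4-2 (X): max(-14, -2, -1, -7) = -1
n4-3 (X): max(2, 18, -2) = 18
n4-4 (X): max(2, 8) = 8
n4 (O): min(7, -1, 18, 8) = -1
n0 (X): max(9, -11, 2, -1) = 9
X at n0 wants the highest of {n1=9, n2=-11, n3=2, n4=-1}, so chooses n1.

n1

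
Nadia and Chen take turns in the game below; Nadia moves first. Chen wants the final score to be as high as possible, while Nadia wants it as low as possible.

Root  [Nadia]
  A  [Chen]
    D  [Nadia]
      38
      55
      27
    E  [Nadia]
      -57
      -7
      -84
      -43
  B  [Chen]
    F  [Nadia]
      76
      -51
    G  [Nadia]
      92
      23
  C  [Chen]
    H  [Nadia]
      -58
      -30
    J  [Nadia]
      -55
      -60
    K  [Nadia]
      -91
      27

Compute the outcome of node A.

D (Nadia): min(38, 55, 27) = 27
E (Nadia): min(-57, -7, -84, -43) = -84
A (Chen): max(27, -84) = 27

27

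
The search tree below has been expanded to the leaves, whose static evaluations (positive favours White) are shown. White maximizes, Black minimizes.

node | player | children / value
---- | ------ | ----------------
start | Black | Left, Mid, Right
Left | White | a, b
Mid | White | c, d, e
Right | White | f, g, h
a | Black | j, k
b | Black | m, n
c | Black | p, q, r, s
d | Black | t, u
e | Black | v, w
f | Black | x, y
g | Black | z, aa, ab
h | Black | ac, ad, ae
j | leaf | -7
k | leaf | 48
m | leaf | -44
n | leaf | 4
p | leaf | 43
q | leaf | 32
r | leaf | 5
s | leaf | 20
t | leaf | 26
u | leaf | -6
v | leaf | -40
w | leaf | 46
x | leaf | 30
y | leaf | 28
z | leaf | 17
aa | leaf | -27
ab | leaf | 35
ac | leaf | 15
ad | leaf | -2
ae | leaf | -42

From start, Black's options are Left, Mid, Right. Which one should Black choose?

Left

a (Black): min(-7, 48) = -7
b (Black): min(-44, 4) = -44
Left (White): max(-7, -44) = -7
c (Black): min(43, 32, 5, 20) = 5
d (Black): min(26, -6) = -6
e (Black): min(-40, 46) = -40
Mid (White): max(5, -6, -40) = 5
f (Black): min(30, 28) = 28
g (Black): min(17, -27, 35) = -27
h (Black): min(15, -2, -42) = -42
Right (White): max(28, -27, -42) = 28
start (Black): min(-7, 5, 28) = -7
Black at start wants the lowest of {Left=-7, Mid=5, Right=28}, so chooses Left.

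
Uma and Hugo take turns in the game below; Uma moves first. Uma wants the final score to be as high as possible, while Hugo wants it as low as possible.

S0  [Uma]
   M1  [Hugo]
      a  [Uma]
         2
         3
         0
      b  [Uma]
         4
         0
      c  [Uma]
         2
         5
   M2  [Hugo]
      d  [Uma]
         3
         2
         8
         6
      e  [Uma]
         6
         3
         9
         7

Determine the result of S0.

8

a (Uma): max(2, 3, 0) = 3
b (Uma): max(4, 0) = 4
c (Uma): max(2, 5) = 5
M1 (Hugo): min(3, 4, 5) = 3
d (Uma): max(3, 2, 8, 6) = 8
e (Uma): max(6, 3, 9, 7) = 9
M2 (Hugo): min(8, 9) = 8
S0 (Uma): max(3, 8) = 8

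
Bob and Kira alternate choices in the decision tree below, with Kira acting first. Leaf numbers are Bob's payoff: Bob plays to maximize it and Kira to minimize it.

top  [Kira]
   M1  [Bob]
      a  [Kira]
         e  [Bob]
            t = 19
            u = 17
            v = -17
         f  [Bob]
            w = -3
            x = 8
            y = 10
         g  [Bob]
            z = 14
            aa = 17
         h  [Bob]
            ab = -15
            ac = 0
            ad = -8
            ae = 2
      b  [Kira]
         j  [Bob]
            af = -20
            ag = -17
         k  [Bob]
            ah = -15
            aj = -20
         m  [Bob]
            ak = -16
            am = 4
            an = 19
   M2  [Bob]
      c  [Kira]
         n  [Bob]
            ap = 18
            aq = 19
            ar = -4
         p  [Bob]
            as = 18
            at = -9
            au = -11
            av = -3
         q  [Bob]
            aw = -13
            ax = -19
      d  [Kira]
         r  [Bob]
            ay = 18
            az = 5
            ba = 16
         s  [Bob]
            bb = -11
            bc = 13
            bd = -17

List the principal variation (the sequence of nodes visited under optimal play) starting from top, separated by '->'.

top -> M1 -> a -> h -> ae

e (Bob): max(19, 17, -17) = 19
f (Bob): max(-3, 8, 10) = 10
g (Bob): max(14, 17) = 17
h (Bob): max(-15, 0, -8, 2) = 2
a (Kira): min(19, 10, 17, 2) = 2
j (Bob): max(-20, -17) = -17
k (Bob): max(-15, -20) = -15
m (Bob): max(-16, 4, 19) = 19
b (Kira): min(-17, -15, 19) = -17
M1 (Bob): max(2, -17) = 2
n (Bob): max(18, 19, -4) = 19
p (Bob): max(18, -9, -11, -3) = 18
q (Bob): max(-13, -19) = -13
c (Kira): min(19, 18, -13) = -13
r (Bob): max(18, 5, 16) = 18
s (Bob): max(-11, 13, -17) = 13
d (Kira): min(18, 13) = 13
M2 (Bob): max(-13, 13) = 13
top (Kira): min(2, 13) = 2
At top, Kira picks M1 (lowest: 2).
At M1, Bob picks a (highest: 2).
At a, Kira picks h (lowest: 2).
At h, Bob picks ae (highest: 2).
Terminal value 2.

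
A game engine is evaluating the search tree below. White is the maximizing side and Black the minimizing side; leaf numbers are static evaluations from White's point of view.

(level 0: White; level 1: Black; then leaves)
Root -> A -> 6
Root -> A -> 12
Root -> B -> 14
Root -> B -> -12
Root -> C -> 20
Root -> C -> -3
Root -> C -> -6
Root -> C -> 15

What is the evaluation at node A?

A (Black): min(6, 12) = 6

6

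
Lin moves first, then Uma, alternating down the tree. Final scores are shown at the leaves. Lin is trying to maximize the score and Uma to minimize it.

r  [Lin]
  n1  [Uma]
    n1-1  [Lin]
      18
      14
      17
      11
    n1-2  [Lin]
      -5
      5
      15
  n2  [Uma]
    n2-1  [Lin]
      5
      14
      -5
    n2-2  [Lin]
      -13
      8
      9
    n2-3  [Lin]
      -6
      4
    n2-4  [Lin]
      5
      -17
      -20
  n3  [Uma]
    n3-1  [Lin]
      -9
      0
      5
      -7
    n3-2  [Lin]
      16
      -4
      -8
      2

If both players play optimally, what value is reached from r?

15

n1-1 (Lin): max(18, 14, 17, 11) = 18
n1-2 (Lin): max(-5, 5, 15) = 15
n1 (Uma): min(18, 15) = 15
n2-1 (Lin): max(5, 14, -5) = 14
n2-2 (Lin): max(-13, 8, 9) = 9
n2-3 (Lin): max(-6, 4) = 4
n2-4 (Lin): max(5, -17, -20) = 5
n2 (Uma): min(14, 9, 4, 5) = 4
n3-1 (Lin): max(-9, 0, 5, -7) = 5
n3-2 (Lin): max(16, -4, -8, 2) = 16
n3 (Uma): min(5, 16) = 5
r (Lin): max(15, 4, 5) = 15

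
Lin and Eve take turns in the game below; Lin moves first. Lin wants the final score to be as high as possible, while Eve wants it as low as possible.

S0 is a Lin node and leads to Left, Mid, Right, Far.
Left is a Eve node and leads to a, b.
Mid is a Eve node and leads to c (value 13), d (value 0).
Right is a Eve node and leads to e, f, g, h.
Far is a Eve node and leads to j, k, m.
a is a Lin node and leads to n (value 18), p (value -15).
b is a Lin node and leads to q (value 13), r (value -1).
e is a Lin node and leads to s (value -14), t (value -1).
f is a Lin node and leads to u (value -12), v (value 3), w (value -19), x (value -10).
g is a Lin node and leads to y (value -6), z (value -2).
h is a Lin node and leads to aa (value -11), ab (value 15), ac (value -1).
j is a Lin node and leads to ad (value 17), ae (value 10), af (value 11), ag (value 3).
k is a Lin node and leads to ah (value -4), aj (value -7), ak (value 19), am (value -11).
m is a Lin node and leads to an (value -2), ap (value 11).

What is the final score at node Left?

a (Lin): max(18, -15) = 18
b (Lin): max(13, -1) = 13
Left (Eve): min(18, 13) = 13

13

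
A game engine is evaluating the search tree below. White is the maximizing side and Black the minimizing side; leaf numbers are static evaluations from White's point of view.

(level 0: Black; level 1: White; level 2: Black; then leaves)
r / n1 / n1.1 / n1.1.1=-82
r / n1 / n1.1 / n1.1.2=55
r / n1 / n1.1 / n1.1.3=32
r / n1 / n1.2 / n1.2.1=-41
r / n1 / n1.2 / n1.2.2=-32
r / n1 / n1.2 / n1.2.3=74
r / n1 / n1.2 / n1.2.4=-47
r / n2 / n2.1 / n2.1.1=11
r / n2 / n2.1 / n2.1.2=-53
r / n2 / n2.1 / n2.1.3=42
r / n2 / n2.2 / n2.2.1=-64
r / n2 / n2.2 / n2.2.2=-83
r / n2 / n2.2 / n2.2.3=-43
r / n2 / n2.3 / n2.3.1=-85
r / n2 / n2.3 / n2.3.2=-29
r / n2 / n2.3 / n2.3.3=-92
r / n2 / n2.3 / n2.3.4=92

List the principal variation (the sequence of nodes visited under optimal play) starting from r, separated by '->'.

r -> n2 -> n2.1 -> n2.1.2

n1.1 (Black): min(-82, 55, 32) = -82
n1.2 (Black): min(-41, -32, 74, -47) = -47
n1 (White): max(-82, -47) = -47
n2.1 (Black): min(11, -53, 42) = -53
n2.2 (Black): min(-64, -83, -43) = -83
n2.3 (Black): min(-85, -29, -92, 92) = -92
n2 (White): max(-53, -83, -92) = -53
r (Black): min(-47, -53) = -53
At r, Black picks n2 (lowest: -53).
At n2, White picks n2.1 (highest: -53).
At n2.1, Black picks n2.1.2 (lowest: -53).
Terminal value -53.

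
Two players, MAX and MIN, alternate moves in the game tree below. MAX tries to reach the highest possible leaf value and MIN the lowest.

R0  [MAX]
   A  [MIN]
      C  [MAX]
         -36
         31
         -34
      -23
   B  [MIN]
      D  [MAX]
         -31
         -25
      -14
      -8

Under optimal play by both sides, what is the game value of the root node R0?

-23

C (MAX): max(-36, 31, -34) = 31
A (MIN): min(31, -23) = -23
D (MAX): max(-31, -25) = -25
B (MIN): min(-25, -14, -8) = -25
R0 (MAX): max(-23, -25) = -23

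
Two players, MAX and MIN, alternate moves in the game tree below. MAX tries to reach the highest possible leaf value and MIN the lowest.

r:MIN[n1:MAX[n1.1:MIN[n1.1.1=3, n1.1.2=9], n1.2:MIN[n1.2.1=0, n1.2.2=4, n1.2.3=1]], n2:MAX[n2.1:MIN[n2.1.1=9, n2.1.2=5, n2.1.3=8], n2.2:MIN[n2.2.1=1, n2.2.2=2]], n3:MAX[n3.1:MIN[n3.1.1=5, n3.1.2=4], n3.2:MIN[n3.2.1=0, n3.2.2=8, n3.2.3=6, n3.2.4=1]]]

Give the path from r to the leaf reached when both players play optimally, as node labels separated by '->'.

n1.1 (MIN): min(3, 9) = 3
n1.2 (MIN): min(0, 4, 1) = 0
n1 (MAX): max(3, 0) = 3
n2.1 (MIN): min(9, 5, 8) = 5
n2.2 (MIN): min(1, 2) = 1
n2 (MAX): max(5, 1) = 5
n3.1 (MIN): min(5, 4) = 4
n3.2 (MIN): min(0, 8, 6, 1) = 0
n3 (MAX): max(4, 0) = 4
r (MIN): min(3, 5, 4) = 3
At r, MIN picks n1 (lowest: 3).
At n1, MAX picks n1.1 (highest: 3).
At n1.1, MIN picks n1.1.1 (lowest: 3).
Terminal value 3.

r -> n1 -> n1.1 -> n1.1.1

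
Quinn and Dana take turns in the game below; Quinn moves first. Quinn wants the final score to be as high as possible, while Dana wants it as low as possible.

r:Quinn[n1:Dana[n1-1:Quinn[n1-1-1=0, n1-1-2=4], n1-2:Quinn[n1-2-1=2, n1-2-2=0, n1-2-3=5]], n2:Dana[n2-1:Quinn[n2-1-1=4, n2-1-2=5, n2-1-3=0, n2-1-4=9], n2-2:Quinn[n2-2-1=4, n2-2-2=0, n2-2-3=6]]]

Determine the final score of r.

6

n1-1 (Quinn): max(0, 4) = 4
n1-2 (Quinn): max(2, 0, 5) = 5
n1 (Dana): min(4, 5) = 4
n2-1 (Quinn): max(4, 5, 0, 9) = 9
n2-2 (Quinn): max(4, 0, 6) = 6
n2 (Dana): min(9, 6) = 6
r (Quinn): max(4, 6) = 6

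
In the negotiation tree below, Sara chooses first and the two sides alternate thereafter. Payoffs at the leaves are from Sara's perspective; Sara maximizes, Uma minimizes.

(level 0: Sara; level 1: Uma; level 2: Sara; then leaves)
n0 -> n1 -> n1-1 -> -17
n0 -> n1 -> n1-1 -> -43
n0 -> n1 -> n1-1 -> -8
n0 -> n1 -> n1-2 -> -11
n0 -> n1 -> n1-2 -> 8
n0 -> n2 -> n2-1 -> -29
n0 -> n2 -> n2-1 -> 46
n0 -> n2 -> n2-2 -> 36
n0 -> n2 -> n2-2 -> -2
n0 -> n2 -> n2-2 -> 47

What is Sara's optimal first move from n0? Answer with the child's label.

n2

n1-1 (Sara): max(-17, -43, -8) = -8
n1-2 (Sara): max(-11, 8) = 8
n1 (Uma): min(-8, 8) = -8
n2-1 (Sara): max(-29, 46) = 46
n2-2 (Sara): max(36, -2, 47) = 47
n2 (Uma): min(46, 47) = 46
n0 (Sara): max(-8, 46) = 46
Sara at n0 wants the highest of {n1=-8, n2=46}, so chooses n2.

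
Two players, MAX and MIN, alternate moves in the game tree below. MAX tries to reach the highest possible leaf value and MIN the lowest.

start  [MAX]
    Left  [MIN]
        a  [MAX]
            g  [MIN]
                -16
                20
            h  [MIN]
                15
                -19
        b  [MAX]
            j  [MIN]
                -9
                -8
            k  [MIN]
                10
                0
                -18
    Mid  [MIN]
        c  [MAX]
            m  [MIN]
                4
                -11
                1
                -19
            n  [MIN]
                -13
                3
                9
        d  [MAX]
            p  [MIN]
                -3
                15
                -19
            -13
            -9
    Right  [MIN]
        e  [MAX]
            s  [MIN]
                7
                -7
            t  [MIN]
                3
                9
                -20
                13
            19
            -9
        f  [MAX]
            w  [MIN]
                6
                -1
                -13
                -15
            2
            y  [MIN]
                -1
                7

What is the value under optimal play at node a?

g (MIN): min(-16, 20) = -16
h (MIN): min(15, -19) = -19
a (MAX): max(-16, -19) = -16

-16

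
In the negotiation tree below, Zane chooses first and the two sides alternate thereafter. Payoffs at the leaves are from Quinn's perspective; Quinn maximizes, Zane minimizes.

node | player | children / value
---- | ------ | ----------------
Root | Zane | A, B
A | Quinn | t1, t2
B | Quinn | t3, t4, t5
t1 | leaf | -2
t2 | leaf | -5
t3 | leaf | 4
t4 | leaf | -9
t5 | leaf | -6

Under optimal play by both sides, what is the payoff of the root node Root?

-2

A (Quinn): max(-2, -5) = -2
B (Quinn): max(4, -9, -6) = 4
Root (Zane): min(-2, 4) = -2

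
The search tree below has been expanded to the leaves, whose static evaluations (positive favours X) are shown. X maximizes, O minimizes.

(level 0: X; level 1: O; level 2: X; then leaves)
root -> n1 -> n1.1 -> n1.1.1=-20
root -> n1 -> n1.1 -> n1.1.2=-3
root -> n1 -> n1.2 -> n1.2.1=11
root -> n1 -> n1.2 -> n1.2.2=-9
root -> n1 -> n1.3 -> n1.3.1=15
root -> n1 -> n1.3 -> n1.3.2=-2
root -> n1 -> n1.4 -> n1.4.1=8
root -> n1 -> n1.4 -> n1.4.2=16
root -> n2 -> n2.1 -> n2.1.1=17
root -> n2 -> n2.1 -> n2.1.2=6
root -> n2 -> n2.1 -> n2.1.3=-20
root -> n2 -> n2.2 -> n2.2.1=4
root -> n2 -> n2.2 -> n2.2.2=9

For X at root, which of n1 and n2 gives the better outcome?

n1.1 (X): max(-20, -3) = -3
n1.2 (X): max(11, -9) = 11
n1.3 (X): max(15, -2) = 15
n1.4 (X): max(8, 16) = 16
n1 (O): min(-3, 11, 15, 16) = -3
n2.1 (X): max(17, 6, -20) = 17
n2.2 (X): max(4, 9) = 9
n2 (O): min(17, 9) = 9
X prefers the higher value; n1=-3, n2=9. n2 is better since 9 > -3.

n2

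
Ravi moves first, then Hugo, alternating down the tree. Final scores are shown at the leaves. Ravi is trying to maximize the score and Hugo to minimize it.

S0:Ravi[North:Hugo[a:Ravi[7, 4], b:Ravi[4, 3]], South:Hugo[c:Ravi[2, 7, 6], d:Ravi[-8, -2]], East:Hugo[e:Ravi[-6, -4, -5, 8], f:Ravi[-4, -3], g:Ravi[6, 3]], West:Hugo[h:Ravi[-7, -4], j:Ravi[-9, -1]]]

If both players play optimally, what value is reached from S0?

4

a (Ravi): max(7, 4) = 7
b (Ravi): max(4, 3) = 4
North (Hugo): min(7, 4) = 4
c (Ravi): max(2, 7, 6) = 7
d (Ravi): max(-8, -2) = -2
South (Hugo): min(7, -2) = -2
e (Ravi): max(-6, -4, -5, 8) = 8
f (Ravi): max(-4, -3) = -3
g (Ravi): max(6, 3) = 6
East (Hugo): min(8, -3, 6) = -3
h (Ravi): max(-7, -4) = -4
j (Ravi): max(-9, -1) = -1
West (Hugo): min(-4, -1) = -4
S0 (Ravi): max(4, -2, -3, -4) = 4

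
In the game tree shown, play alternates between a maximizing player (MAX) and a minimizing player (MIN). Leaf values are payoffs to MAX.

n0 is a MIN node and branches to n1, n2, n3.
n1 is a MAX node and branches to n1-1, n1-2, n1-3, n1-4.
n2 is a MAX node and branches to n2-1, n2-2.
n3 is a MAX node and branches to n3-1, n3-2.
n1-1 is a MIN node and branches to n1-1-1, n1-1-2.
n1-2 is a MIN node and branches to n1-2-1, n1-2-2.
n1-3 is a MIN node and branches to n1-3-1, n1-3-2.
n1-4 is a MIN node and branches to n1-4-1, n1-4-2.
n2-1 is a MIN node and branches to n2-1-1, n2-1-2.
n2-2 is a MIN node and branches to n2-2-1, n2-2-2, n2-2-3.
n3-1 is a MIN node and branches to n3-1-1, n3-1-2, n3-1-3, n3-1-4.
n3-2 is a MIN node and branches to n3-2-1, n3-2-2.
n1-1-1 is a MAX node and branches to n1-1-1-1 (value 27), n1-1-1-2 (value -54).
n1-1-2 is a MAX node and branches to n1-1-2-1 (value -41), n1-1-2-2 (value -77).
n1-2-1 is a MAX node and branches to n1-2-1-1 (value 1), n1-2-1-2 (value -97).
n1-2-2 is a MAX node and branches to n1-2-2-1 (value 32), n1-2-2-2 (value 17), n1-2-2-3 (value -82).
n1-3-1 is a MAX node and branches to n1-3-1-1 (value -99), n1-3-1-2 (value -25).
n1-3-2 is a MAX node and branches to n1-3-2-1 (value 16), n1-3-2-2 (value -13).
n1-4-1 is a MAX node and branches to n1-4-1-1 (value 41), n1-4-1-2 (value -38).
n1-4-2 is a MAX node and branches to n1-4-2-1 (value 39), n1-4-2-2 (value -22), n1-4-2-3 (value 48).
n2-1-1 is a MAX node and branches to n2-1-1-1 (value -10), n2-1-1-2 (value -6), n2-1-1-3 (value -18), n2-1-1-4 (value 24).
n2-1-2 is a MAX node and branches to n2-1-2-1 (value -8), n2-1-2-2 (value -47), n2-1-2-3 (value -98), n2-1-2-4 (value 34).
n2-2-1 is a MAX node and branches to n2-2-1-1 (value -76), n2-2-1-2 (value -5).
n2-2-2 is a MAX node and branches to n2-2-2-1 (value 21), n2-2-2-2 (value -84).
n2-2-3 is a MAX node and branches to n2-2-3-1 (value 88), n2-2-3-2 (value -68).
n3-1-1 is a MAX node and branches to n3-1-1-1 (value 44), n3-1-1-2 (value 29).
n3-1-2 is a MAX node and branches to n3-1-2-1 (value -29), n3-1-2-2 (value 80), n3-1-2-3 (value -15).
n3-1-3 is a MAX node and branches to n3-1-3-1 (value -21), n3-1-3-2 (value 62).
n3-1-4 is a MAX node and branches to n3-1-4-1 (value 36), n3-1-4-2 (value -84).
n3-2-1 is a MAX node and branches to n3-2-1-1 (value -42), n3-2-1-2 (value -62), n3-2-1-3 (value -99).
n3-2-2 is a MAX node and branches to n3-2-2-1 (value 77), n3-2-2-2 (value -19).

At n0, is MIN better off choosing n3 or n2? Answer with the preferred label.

n3-1-1 (MAX): max(44, 29) = 44
n3-1-2 (MAX): max(-29, 80, -15) = 80
n3-1-3 (MAX): max(-21, 62) = 62
n3-1-4 (MAX): max(36, -84) = 36
n3-1 (MIN): min(44, 80, 62, 36) = 36
n3-2-1 (MAX): max(-42, -62, -99) = -42
n3-2-2 (MAX): max(77, -19) = 77
n3-2 (MIN): min(-42, 77) = -42
n3 (MAX): max(36, -42) = 36
n2-1-1 (MAX): max(-10, -6, -18, 24) = 24
n2-1-2 (MAX): max(-8, -47, -98, 34) = 34
n2-1 (MIN): min(24, 34) = 24
n2-2-1 (MAX): max(-76, -5) = -5
n2-2-2 (MAX): max(21, -84) = 21
n2-2-3 (MAX): max(88, -68) = 88
n2-2 (MIN): min(-5, 21, 88) = -5
n2 (MAX): max(24, -5) = 24
MIN prefers the lower value; n3=36, n2=24. n2 is better since 24 < 36.

n2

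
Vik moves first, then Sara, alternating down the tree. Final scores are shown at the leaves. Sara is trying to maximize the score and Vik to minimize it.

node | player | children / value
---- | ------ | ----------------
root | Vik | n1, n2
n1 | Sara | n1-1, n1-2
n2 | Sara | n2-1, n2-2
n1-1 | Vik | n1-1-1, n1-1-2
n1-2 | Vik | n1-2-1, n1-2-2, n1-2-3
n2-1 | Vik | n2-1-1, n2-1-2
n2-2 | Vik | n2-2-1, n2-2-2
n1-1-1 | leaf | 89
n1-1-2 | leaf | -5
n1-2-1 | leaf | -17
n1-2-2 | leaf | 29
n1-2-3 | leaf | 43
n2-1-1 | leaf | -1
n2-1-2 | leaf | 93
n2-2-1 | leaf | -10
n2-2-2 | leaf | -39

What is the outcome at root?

-5

n1-1 (Vik): min(89, -5) = -5
n1-2 (Vik): min(-17, 29, 43) = -17
n1 (Sara): max(-5, -17) = -5
n2-1 (Vik): min(-1, 93) = -1
n2-2 (Vik): min(-10, -39) = -39
n2 (Sara): max(-1, -39) = -1
root (Vik): min(-5, -1) = -5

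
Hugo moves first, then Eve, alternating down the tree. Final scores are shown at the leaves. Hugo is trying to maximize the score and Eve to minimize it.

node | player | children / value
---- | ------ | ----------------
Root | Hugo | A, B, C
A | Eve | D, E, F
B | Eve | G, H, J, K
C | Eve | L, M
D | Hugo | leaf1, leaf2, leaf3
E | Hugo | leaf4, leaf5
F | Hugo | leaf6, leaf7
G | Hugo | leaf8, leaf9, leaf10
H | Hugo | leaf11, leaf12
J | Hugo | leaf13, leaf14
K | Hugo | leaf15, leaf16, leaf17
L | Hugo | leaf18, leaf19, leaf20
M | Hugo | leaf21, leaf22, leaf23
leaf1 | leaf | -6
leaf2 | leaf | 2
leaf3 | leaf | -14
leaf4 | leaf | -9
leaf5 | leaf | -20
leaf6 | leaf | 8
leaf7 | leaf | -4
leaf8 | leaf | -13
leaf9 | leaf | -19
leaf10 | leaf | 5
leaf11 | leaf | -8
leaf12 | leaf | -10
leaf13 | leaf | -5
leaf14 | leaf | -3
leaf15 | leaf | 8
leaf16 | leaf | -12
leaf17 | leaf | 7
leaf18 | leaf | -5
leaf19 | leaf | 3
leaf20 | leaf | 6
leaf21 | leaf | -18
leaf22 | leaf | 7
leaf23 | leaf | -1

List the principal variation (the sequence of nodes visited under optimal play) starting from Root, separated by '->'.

Root -> C -> L -> leaf20

D (Hugo): max(-6, 2, -14) = 2
E (Hugo): max(-9, -20) = -9
F (Hugo): max(8, -4) = 8
A (Eve): min(2, -9, 8) = -9
G (Hugo): max(-13, -19, 5) = 5
H (Hugo): max(-8, -10) = -8
J (Hugo): max(-5, -3) = -3
K (Hugo): max(8, -12, 7) = 8
B (Eve): min(5, -8, -3, 8) = -8
L (Hugo): max(-5, 3, 6) = 6
M (Hugo): max(-18, 7, -1) = 7
C (Eve): min(6, 7) = 6
Root (Hugo): max(-9, -8, 6) = 6
At Root, Hugo picks C (highest: 6).
At C, Eve picks L (lowest: 6).
At L, Hugo picks leaf20 (highest: 6).
Terminal value 6.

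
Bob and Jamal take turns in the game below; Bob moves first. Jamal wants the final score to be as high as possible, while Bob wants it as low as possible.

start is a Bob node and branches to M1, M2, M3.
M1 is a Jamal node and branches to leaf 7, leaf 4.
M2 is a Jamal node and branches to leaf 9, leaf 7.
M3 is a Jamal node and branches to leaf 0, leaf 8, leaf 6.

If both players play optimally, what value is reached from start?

7

M1 (Jamal): max(7, 4) = 7
M2 (Jamal): max(9, 7) = 9
M3 (Jamal): max(0, 8, 6) = 8
start (Bob): min(7, 9, 8) = 7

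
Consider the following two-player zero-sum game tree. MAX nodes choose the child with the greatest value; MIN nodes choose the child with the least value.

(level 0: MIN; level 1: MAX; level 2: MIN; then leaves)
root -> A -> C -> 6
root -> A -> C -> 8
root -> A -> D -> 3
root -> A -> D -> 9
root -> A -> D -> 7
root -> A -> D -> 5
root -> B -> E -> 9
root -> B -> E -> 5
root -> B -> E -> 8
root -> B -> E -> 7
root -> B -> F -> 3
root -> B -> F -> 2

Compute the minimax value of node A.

6

C (MIN): min(6, 8) = 6
D (MIN): min(3, 9, 7, 5) = 3
A (MAX): max(6, 3) = 6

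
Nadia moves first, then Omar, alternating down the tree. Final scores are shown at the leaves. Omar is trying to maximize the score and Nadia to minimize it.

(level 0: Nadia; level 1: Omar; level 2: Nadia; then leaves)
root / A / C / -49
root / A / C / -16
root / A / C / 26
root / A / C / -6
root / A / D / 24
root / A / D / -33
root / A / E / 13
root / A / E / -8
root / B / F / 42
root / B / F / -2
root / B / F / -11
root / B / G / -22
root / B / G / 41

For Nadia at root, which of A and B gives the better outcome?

B

C (Nadia): min(-49, -16, 26, -6) = -49
D (Nadia): min(24, -33) = -33
E (Nadia): min(13, -8) = -8
A (Omar): max(-49, -33, -8) = -8
F (Nadia): min(42, -2, -11) = -11
G (Nadia): min(-22, 41) = -22
B (Omar): max(-11, -22) = -11
Nadia prefers the lower value; A=-8, B=-11. B is better since -11 < -8.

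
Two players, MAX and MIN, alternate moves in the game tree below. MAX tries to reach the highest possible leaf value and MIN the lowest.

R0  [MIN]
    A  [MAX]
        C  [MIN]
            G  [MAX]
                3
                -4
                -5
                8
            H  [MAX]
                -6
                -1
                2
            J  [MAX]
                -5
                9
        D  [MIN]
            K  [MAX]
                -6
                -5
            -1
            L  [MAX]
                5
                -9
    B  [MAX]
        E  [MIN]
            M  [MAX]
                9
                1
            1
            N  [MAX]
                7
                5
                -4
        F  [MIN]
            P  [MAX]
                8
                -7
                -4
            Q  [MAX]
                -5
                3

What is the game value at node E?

1

M (MAX): max(9, 1) = 9
N (MAX): max(7, 5, -4) = 7
E (MIN): min(9, 1, 7) = 1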